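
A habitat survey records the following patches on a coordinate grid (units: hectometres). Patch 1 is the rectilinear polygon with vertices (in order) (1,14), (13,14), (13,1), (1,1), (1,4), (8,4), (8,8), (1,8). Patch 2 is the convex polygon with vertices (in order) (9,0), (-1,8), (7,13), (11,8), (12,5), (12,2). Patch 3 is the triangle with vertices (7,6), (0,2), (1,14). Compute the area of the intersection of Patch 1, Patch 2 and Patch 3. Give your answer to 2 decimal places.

7.74

The intersection is the polygon with vertices (1,8), (1,9.25), (3.425,10.766), (5.5,8).
By the shoelace formula its area is 7.74.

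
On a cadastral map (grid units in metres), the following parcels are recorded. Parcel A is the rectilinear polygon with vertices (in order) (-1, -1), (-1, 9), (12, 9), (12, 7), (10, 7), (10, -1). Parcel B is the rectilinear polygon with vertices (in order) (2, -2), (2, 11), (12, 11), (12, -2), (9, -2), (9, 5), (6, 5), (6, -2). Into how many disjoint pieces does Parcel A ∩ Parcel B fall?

1

Parcel A ∩ Parcel B is a single connected region.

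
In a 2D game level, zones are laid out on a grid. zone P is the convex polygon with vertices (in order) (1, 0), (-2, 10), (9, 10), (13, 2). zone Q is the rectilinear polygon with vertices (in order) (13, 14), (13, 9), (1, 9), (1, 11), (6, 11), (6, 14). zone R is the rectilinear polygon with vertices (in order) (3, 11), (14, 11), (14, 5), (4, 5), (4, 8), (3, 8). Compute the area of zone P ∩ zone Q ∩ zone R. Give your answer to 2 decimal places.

The intersection is the polygon with vertices (9.5,9), (3,9), (3,10), (9,10).
By the shoelace formula its area is 6.25.

6.25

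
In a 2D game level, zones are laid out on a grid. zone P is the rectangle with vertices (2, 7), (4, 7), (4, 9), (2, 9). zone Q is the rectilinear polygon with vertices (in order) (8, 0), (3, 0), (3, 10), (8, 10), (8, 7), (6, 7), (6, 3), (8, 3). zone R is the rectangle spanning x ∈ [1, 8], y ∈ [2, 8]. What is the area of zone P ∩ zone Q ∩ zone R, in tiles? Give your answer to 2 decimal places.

1.00

The intersection is the polygon with vertices (4,7), (3,7), (3,8), (4,8).
By the shoelace formula its area is 1.00.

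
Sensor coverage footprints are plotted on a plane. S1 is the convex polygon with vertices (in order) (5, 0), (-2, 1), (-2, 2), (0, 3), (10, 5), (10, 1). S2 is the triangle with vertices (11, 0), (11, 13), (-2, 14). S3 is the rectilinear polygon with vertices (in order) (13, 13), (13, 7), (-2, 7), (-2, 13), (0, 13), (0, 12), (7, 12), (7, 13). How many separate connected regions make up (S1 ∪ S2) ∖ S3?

(S1 ∪ S2) ∖ S3 splits into 2 disjoint pieces (area 55.7236, area 13.0357).

2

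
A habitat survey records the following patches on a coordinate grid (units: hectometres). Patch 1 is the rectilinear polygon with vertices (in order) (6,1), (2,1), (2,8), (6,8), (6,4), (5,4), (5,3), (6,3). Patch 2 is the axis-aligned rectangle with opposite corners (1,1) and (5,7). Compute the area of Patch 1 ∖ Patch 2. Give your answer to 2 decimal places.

9.00

|Patch 1| = 27, |Patch 1∩Patch 2| = 18.
|Patch 1 ∖ Patch 2| = |Patch 1| − |Patch 1∩Patch 2| = 27 − 18 = 9.00.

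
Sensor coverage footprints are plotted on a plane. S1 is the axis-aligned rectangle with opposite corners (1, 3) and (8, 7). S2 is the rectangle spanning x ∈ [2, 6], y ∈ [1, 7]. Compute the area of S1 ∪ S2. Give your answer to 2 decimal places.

By inclusion–exclusion:
Individual areas: |S1| = 28, |S2| = 24.
|S1∩S2|: x∈[2,6], y∈[3,7] → 4·4 = 16.
|S1 ∪ S2| = 52 − 16 = 36.00.

36.00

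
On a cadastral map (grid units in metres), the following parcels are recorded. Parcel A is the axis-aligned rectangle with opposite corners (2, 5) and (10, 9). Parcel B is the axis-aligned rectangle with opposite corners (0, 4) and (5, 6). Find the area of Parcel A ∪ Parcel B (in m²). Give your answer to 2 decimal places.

39.00

By inclusion–exclusion:
Individual areas: |Parcel A| = 32, |Parcel B| = 10.
|Parcel A∩Parcel B|: x∈[2,5], y∈[5,6] → 3·1 = 3.
|Parcel A ∪ Parcel B| = 42 − 3 = 39.00.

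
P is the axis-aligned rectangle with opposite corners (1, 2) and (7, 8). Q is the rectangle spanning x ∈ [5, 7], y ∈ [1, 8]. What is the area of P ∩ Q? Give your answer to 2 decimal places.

|P∩Q|: x∈[5,7], y∈[2,8] → 2·6 = 12.

12.00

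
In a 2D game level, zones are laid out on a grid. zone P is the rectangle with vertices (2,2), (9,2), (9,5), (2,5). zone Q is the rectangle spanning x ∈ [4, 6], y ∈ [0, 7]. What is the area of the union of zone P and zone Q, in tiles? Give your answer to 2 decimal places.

By inclusion–exclusion:
Individual areas: |zone P| = 21, |zone Q| = 14.
|zone P∩zone Q|: x∈[4,6], y∈[2,5] → 2·3 = 6.
|zone P ∪ zone Q| = 35 − 6 = 29.00.

29.00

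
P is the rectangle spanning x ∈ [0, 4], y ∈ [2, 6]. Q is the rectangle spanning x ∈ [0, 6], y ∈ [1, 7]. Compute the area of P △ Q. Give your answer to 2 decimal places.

20.00

|P∩Q|: x∈[0,4], y∈[2,6] → 4·4 = 16.
|P △ Q| = |P| + |Q| − 2·|P∩Q| = 16 + 36 − 32 = 20.00.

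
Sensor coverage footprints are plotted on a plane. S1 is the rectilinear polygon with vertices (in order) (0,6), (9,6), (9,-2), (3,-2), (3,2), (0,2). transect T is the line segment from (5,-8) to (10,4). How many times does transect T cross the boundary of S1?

2

The segment meets the boundary at (9,1.6), (7.5,-2).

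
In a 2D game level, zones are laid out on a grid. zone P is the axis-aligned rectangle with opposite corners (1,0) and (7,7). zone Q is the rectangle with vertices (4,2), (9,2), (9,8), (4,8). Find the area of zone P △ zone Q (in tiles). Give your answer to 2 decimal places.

|zone P∩zone Q|: x∈[4,7], y∈[2,7] → 3·5 = 15.
|zone P △ zone Q| = |zone P| + |zone Q| − 2·|zone P∩zone Q| = 42 + 30 − 30 = 42.00.

42.00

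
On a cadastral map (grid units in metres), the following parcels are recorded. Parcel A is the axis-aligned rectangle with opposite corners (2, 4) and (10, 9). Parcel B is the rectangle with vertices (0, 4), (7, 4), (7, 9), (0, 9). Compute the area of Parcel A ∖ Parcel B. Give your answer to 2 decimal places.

|Parcel A∩Parcel B|: x∈[2,7], y∈[4,9] → 5·5 = 25.
|Parcel A| = 40.
|Parcel A ∖ Parcel B| = |Parcel A| − |Parcel A∩Parcel B| = 40 − 25 = 15.00.

15.00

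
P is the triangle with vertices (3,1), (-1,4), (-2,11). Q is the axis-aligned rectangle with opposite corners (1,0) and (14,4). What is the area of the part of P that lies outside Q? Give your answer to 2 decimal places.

10.25

|P| = 12.5, |P∩Q| = 2.25.
|P ∖ Q| = |P| − |P∩Q| = 12.5 − 2.25 = 10.25.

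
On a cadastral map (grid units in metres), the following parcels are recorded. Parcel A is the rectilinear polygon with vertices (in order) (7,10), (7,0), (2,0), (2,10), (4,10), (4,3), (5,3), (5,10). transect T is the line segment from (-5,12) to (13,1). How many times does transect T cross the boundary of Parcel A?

4

The segment meets the boundary at (7,4.667), (5,5.889), (4,6.5), (2,7.722).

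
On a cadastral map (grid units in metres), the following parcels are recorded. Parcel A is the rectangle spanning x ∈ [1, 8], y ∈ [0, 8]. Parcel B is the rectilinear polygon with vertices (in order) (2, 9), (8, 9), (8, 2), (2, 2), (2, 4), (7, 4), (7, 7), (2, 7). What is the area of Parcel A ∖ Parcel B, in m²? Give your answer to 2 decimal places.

35.00

|Parcel A| = 56, |Parcel A∩Parcel B| = 21.
|Parcel A ∖ Parcel B| = |Parcel A| − |Parcel A∩Parcel B| = 56 − 21 = 35.00.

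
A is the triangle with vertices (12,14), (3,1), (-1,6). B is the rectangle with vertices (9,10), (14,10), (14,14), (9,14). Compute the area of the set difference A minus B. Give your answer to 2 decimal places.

44.81

|A| = 48.5, |A∩B| = 3.6923.
|A ∖ B| = |A| − |A∩B| = 48.5 − 3.6923 = 44.81.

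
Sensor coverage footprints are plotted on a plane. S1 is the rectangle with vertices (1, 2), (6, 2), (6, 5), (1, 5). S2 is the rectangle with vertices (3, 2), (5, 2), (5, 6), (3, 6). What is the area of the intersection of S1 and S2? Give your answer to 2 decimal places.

6.00

|S1∩S2|: x∈[3,5], y∈[2,5] → 2·3 = 6.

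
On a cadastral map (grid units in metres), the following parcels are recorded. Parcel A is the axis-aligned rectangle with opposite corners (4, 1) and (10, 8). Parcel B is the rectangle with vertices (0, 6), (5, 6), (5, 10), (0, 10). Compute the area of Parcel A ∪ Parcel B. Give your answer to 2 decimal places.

By inclusion–exclusion:
Individual areas: |Parcel A| = 42, |Parcel B| = 20.
|Parcel A∩Parcel B|: x∈[4,5], y∈[6,8] → 1·2 = 2.
|Parcel A ∪ Parcel B| = 62 − 2 = 60.00.

60.00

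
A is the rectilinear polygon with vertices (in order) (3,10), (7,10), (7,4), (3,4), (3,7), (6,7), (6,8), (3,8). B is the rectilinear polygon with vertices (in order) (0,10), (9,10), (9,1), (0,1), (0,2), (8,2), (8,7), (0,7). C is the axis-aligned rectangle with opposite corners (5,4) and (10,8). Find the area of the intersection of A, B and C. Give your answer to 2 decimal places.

1.00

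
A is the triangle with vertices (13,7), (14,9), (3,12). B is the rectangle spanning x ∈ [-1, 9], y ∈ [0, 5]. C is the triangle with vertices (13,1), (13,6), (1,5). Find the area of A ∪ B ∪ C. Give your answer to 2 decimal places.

81.83

By inclusion–exclusion:
Individual areas: |A| = 12.5, |B| = 50, |C| = 30.
|A∩B| = 0.
|A∩C| = 0.
|B∩C| = 10.6667.
|A∩B∩C| = 0.
|A ∪ B ∪ C| = 92.5 − 10.6667 + 0 = 81.83.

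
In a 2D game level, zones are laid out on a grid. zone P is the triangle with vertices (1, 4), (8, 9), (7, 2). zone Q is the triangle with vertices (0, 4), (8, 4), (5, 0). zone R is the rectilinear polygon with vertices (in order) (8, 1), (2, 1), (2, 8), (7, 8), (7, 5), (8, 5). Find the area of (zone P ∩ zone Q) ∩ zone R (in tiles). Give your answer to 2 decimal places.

The region (zone P ∩ zone Q) ∩ zone R is the polygon with vertices (6.6,2.133), (2,3.667), (2,4), (7.286,4), (7.118,2.824).
By the shoelace formula its area is 5.95.

5.95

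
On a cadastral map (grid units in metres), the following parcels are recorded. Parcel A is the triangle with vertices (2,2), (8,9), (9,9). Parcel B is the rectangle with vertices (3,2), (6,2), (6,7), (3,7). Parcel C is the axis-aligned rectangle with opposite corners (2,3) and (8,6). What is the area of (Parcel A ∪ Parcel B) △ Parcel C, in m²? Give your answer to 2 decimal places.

17.23

|Parcel A ∪ Parcel B| = 17.25.
|(Parcel A ∪ Parcel B) ∩ Parcel C| = 9.0119.
|(Parcel A ∪ Parcel B) △ Parcel C| = 17.25 + 18 − 18.0238 = 17.23.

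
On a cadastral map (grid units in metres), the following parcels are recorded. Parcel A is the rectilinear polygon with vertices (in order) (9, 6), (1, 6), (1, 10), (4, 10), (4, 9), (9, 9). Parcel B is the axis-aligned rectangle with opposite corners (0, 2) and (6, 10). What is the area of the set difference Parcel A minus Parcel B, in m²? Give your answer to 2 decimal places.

|Parcel A| = 27, |Parcel A∩Parcel B| = 18.
|Parcel A ∖ Parcel B| = |Parcel A| − |Parcel A∩Parcel B| = 27 − 18 = 9.00.

9.00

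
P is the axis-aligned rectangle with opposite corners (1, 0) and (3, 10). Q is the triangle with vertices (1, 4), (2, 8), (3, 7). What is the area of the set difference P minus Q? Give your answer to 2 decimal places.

|P| = 20, |P∩Q| = 2.5.
|P ∖ Q| = |P| − |P∩Q| = 20 − 2.5 = 17.50.

17.50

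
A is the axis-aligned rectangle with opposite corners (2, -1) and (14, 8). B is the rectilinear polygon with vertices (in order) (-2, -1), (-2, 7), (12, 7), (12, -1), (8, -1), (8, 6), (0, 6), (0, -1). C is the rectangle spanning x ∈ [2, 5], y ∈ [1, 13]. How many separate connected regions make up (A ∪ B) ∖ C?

(A ∪ B) ∖ C splits into 2 disjoint pieces (area 87, area 18).

2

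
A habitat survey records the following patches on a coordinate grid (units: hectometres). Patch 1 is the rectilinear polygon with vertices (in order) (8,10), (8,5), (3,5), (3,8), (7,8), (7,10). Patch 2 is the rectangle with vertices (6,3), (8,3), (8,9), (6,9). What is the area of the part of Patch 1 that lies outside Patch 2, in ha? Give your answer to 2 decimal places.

|Patch 1| = 17, |Patch 1∩Patch 2| = 7.
|Patch 1 ∖ Patch 2| = |Patch 1| − |Patch 1∩Patch 2| = 17 − 7 = 10.00.

10.00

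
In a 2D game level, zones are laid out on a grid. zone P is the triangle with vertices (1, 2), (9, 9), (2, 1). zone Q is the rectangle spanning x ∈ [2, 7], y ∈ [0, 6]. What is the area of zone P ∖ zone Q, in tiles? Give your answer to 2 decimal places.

2.14

|zone P| = 7.5, |zone P∩zone Q| = 5.3571.
|zone P ∖ zone Q| = |zone P| − |zone P∩zone Q| = 7.5 − 5.3571 = 2.14.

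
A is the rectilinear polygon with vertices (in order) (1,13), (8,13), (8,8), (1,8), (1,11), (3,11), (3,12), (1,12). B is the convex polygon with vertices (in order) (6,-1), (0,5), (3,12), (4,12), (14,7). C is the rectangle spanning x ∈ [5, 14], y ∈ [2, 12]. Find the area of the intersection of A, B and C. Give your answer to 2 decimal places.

8.25

The intersection is the polygon with vertices (5,8), (5,11.5), (8,10), (8,8).
By the shoelace formula its area is 8.25.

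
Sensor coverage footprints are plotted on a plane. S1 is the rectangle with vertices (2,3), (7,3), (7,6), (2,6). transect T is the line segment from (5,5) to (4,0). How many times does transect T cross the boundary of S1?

1

The segment meets the boundary at (4.6,3).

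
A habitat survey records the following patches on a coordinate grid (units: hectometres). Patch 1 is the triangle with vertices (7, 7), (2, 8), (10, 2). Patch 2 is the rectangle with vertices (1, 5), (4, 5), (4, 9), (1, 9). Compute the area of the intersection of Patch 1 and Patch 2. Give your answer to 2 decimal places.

1.10

The intersection is the polygon with vertices (2,8), (4,7.6), (4,6.5).
By the shoelace formula its area is 1.10.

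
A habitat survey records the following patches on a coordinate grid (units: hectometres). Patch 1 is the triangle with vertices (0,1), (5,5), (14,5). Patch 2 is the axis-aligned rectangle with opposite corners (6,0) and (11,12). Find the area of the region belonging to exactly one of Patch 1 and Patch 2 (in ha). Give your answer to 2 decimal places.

62.29

|Patch 1| = 18, |Patch 2| = 60, |Patch 1∩Patch 2| = 7.8571.
|Patch 1 △ Patch 2| = |Patch 1| + |Patch 2| − 2·|Patch 1∩Patch 2| = 18 + 60 − 15.7143 = 62.29.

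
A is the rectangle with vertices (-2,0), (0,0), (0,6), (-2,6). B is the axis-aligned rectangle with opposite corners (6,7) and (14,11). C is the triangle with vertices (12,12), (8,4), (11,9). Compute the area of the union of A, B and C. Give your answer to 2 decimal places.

44.53

By inclusion–exclusion:
Individual areas: |A| = 12, |B| = 32, |C| = 2.
|A∩B| = 0 (no overlap).
|A∩C| = 0.
|B∩C| = 1.4667.
|A∩B∩C| = 0.
|A ∪ B ∪ C| = 46 − 1.4667 + 0 = 44.53.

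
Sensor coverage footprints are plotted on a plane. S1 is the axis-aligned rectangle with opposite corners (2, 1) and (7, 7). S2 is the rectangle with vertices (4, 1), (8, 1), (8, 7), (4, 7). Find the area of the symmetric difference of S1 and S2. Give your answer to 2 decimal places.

|S1∩S2|: x∈[4,7], y∈[1,7] → 3·6 = 18.
|S1 △ S2| = |S1| + |S2| − 2·|S1∩S2| = 30 + 24 − 36 = 18.00.

18.00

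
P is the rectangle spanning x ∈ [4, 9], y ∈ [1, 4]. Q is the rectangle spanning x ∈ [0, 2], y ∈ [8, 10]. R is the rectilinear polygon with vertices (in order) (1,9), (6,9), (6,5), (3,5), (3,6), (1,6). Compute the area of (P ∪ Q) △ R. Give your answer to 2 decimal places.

|P ∪ Q| = 19.
|(P ∪ Q) ∩ R| = 1.
|(P ∪ Q) △ R| = 19 + 18 − 2 = 35.00.

35.00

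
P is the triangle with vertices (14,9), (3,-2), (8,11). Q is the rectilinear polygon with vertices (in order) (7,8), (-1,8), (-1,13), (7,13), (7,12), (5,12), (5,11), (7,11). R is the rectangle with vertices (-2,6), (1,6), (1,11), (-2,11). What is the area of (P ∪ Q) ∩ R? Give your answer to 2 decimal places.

6.00

The region (P ∪ Q) ∩ R is the polygon with vertices (-1,8), (-1,11), (1,11), (1,8).
By the shoelace formula its area is 6.00.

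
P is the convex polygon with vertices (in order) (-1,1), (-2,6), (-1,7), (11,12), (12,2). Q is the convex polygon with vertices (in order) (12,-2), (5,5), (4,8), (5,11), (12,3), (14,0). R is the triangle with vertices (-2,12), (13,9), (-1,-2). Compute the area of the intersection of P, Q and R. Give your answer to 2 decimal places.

The intersection is the polygon with vertices (9.296,6.09), (6.28,3.72), (5,5), (4,8), (4.419,9.258), (5.962,9.901).
By the shoelace formula its area is 18.18.

18.18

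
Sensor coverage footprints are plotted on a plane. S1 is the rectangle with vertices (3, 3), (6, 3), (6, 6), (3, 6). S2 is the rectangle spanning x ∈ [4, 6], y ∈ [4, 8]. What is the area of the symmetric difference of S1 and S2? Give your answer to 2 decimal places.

|S1∩S2|: x∈[4,6], y∈[4,6] → 2·2 = 4.
|S1 △ S2| = |S1| + |S2| − 2·|S1∩S2| = 9 + 8 − 8 = 9.00.

9.00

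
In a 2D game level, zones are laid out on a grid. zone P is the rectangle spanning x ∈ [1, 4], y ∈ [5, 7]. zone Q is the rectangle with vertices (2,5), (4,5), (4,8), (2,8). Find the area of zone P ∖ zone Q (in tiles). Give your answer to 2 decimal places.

|zone P∩zone Q|: x∈[2,4], y∈[5,7] → 2·2 = 4.
|zone P| = 6.
|zone P ∖ zone Q| = |zone P| − |zone P∩zone Q| = 6 − 4 = 2.00.

2.00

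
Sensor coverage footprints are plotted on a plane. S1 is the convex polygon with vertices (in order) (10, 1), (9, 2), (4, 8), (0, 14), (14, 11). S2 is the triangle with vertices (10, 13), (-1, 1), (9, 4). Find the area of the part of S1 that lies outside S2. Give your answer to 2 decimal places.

56.88

|S1| = 80.5, |S1∩S2| = 23.6221.
|S1 ∖ S2| = |S1| − |S1∩S2| = 80.5 − 23.6221 = 56.88.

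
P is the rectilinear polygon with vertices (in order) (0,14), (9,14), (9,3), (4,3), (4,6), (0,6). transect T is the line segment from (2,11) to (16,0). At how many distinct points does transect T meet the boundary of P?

The segment meets the boundary at (9,5.5).

1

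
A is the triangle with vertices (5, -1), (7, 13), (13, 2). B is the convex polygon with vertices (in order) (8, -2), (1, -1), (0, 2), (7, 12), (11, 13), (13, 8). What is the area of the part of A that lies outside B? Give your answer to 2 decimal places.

|A| = 53, |A∩B| = 46.289.
|A ∖ B| = |A| − |A∩B| = 53 − 46.289 = 6.71.

6.71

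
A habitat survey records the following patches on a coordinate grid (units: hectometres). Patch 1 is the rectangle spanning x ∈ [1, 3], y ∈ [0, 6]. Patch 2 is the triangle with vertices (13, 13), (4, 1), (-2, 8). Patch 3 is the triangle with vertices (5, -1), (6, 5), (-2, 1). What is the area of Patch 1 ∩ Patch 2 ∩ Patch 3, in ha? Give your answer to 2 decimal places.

0.53

The intersection is the polygon with vertices (3,2.167), (2.2,3.1), (3,3.5).
By the shoelace formula its area is 0.53.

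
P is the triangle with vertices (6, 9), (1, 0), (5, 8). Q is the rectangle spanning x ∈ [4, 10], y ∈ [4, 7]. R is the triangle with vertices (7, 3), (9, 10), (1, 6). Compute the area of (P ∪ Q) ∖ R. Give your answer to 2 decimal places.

7.89

|P ∪ Q| = 19.5389.
|(P ∪ Q) ∩ R| = 11.6518.
|(P ∪ Q) ∖ R| = 19.5389 − 11.6518 = 7.89.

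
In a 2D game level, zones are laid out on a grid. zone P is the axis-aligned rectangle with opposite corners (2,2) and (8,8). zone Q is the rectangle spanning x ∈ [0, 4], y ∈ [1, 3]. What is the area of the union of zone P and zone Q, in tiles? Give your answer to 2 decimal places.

42.00

By inclusion–exclusion:
Individual areas: |zone P| = 36, |zone Q| = 8.
|zone P∩zone Q|: x∈[2,4], y∈[2,3] → 2·1 = 2.
|zone P ∪ zone Q| = 44 − 2 = 42.00.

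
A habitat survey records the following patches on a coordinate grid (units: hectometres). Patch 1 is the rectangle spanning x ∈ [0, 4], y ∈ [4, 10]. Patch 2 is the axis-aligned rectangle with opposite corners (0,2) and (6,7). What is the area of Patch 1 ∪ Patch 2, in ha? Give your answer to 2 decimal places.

By inclusion–exclusion:
Individual areas: |Patch 1| = 24, |Patch 2| = 30.
|Patch 1∩Patch 2|: x∈[0,4], y∈[4,7] → 4·3 = 12.
|Patch 1 ∪ Patch 2| = 54 − 12 = 42.00.

42.00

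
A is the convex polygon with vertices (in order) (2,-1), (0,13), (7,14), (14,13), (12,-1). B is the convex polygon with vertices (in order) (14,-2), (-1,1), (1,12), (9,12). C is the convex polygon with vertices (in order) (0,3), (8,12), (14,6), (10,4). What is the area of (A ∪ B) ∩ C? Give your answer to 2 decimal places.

58.29

The region (A ∪ B) ∩ C is the polygon with vertices (12.923,5.462), (10,4), (0,3), (8,12), (13.125,6.875).
By the shoelace formula its area is 58.29.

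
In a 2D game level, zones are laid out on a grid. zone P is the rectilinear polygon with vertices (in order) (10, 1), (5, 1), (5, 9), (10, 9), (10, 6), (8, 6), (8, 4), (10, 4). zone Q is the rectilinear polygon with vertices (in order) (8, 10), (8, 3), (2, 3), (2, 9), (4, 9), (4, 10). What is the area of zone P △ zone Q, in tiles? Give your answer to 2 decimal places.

40.00

|zone P| = 36, |zone Q| = 40, |zone P∩zone Q| = 18.
|zone P △ zone Q| = |zone P| + |zone Q| − 2·|zone P∩zone Q| = 36 + 40 − 36 = 40.00.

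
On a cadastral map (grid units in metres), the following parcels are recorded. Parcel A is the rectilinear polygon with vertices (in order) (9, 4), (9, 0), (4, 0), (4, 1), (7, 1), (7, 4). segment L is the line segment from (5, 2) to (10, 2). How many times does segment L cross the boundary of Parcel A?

The segment meets the boundary at (9,2), (7,2).

2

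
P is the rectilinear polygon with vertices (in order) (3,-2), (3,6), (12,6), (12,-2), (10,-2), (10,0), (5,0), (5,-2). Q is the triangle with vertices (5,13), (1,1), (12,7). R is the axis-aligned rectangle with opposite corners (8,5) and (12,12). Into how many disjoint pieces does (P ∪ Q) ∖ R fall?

1

(P ∪ Q) ∖ R is a single connected region.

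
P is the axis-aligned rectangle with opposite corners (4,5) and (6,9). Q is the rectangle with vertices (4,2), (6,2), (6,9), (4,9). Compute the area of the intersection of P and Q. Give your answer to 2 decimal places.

8.00

|P∩Q|: x∈[4,6], y∈[5,9] → 2·4 = 8.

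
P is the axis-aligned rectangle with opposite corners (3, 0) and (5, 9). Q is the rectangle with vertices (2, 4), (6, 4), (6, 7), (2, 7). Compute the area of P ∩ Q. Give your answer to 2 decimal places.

|P∩Q|: x∈[3,5], y∈[4,7] → 2·3 = 6.

6.00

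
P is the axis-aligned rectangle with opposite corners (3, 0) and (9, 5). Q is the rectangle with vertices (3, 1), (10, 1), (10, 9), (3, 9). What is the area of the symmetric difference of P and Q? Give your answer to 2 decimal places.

38.00

|P∩Q|: x∈[3,9], y∈[1,5] → 6·4 = 24.
|P △ Q| = |P| + |Q| − 2·|P∩Q| = 30 + 56 − 48 = 38.00.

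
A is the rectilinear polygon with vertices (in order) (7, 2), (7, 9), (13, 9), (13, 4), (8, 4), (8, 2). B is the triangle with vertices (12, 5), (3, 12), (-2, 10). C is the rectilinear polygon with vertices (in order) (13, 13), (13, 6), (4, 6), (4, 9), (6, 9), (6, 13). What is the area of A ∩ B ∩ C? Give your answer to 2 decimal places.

The intersection is the polygon with vertices (10.714,6), (9.2,6), (7,6.786), (7,8.889).
By the shoelace formula its area is 4.50.

4.50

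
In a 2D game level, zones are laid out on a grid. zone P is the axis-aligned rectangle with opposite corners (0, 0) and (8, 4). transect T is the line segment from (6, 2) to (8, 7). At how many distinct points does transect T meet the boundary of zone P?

The segment meets the boundary at (6.8,4).

1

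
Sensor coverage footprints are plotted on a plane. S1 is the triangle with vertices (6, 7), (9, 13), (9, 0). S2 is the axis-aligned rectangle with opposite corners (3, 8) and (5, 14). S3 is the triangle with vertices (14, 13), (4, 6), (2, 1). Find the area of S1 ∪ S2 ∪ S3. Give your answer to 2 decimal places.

By inclusion–exclusion:
Individual areas: |S1| = 19.5, |S2| = 12, |S3| = 18.
|S1∩S2| = 0.
|S1∩S3| = 5.1885.
|S2∩S3| = 0.
|S1∩S2∩S3| = 0.
|S1 ∪ S2 ∪ S3| = 49.5 − 5.1885 + 0 = 44.31.

44.31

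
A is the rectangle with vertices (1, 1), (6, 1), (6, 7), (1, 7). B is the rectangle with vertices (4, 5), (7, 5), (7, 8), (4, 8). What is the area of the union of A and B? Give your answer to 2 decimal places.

35.00

By inclusion–exclusion:
Individual areas: |A| = 30, |B| = 9.
|A∩B|: x∈[4,6], y∈[5,7] → 2·2 = 4.
|A ∪ B| = 39 − 4 = 35.00.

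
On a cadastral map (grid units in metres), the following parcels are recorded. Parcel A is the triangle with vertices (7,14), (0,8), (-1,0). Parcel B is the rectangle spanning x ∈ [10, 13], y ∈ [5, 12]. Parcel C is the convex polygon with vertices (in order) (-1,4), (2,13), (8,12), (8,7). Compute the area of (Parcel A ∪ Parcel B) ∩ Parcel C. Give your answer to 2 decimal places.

The region (Parcel A ∪ Parcel B) ∩ Parcel C is the polygon with vertices (5.209,12.465), (6.043,12.326), (1.823,4.941), (-0.478,4.174), (-0.2,6.4), (0.467,8.4).
By the shoelace formula its area is 19.30.

19.30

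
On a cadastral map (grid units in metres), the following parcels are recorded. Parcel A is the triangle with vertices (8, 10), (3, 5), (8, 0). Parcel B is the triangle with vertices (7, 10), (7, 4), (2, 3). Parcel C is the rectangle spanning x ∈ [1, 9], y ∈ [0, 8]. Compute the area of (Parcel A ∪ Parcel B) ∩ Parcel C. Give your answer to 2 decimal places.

25.20

The region (Parcel A ∪ Parcel B) ∩ Parcel C is the polygon with vertices (8,0), (4.5,3.5), (2,3), (3.25,4.75), (3,5), (4.5,6.5), (5.571,8), (8,8).
By the shoelace formula its area is 25.20.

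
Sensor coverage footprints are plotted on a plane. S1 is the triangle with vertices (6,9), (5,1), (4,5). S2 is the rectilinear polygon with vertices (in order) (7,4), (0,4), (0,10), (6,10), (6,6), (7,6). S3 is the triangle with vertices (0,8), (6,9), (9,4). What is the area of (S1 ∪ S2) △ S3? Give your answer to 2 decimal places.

32.41

|S1 ∪ S2| = 39.6875.
|(S1 ∪ S2) ∩ S3| = 11.8889.
|(S1 ∪ S2) △ S3| = 39.6875 + 16.5 − 23.7778 = 32.41.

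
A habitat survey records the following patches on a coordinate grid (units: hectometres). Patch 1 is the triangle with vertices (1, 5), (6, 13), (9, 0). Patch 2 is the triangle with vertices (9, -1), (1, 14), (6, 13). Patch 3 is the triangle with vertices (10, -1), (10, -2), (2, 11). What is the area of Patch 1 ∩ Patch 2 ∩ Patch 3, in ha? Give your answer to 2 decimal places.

The intersection is the polygon with vertices (8.753,0.155), (8.625,0.234), (6.5,3.688), (5,6.5), (8.526,1.21).
By the shoelace formula its area is 1.92.

1.92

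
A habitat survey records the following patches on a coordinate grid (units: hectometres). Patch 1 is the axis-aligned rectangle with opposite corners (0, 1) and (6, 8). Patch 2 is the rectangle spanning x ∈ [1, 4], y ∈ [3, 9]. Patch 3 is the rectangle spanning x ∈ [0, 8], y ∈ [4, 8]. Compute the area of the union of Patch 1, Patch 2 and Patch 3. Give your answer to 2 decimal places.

By inclusion–exclusion:
Individual areas: |Patch 1| = 42, |Patch 2| = 18, |Patch 3| = 32.
|Patch 1∩Patch 2|: x∈[1,4], y∈[3,8] → 3·5 = 15.
|Patch 1∩Patch 3|: x∈[0,6], y∈[4,8] → 6·4 = 24.
|Patch 2∩Patch 3|: x∈[1,4], y∈[4,8] → 3·4 = 12.
|Patch 1∩Patch 2∩Patch 3| = 12.
|Patch 1 ∪ Patch 2 ∪ Patch 3| = 92 − 51 + 12 = 53.00.

53.00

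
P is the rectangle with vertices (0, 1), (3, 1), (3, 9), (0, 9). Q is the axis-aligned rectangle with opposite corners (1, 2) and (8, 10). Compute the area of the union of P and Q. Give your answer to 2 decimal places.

By inclusion–exclusion:
Individual areas: |P| = 24, |Q| = 56.
|P∩Q|: x∈[1,3], y∈[2,9] → 2·7 = 14.
|P ∪ Q| = 80 − 14 = 66.00.

66.00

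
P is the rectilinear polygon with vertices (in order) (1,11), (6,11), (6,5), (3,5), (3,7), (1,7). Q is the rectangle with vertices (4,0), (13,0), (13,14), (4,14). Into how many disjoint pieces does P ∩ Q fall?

P ∩ Q is a single connected region.

1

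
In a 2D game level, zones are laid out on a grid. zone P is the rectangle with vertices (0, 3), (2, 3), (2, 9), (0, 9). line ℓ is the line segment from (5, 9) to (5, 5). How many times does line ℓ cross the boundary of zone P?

The segment lies entirely outside zone P and never meets its boundary.

0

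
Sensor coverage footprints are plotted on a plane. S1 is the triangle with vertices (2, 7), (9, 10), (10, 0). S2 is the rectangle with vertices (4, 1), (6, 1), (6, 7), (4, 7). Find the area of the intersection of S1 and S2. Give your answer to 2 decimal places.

5.25

The intersection is the polygon with vertices (4,5.25), (4,7), (6,7), (6,3.5).
By the shoelace formula its area is 5.25.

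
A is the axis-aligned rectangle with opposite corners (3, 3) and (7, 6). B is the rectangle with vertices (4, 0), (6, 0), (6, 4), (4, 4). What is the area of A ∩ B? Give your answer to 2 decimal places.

|A∩B|: x∈[4,6], y∈[3,4] → 2·1 = 2.

2.00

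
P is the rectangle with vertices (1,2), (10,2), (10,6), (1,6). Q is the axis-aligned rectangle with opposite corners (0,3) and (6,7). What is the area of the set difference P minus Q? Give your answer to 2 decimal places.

|P∩Q|: x∈[1,6], y∈[3,6] → 5·3 = 15.
|P| = 36.
|P ∖ Q| = |P| − |P∩Q| = 36 − 15 = 21.00.

21.00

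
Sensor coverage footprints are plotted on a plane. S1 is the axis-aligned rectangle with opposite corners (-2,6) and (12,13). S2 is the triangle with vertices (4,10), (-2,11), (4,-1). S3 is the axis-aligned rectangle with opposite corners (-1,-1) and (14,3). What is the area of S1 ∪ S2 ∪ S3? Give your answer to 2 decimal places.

By inclusion–exclusion:
Individual areas: |S1| = 98, |S2| = 33, |S3| = 60.
|S1∩S2| = 20.75.
|S1∩S3| = 0 (no overlap).
|S2∩S3| = 4.
|S1∩S2∩S3| = 0.
|S1 ∪ S2 ∪ S3| = 191 − 24.75 + 0 = 166.25.

166.25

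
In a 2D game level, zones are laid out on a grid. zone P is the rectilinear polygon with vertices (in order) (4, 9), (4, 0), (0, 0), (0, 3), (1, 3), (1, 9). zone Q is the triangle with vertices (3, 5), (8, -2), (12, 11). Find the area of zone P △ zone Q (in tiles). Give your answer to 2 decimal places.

|zone P| = 30, |zone Q| = 46.5, |zone P∩zone Q| = 1.0333.
|zone P △ zone Q| = |zone P| + |zone Q| − 2·|zone P∩zone Q| = 30 + 46.5 − 2.0667 = 74.43.

74.43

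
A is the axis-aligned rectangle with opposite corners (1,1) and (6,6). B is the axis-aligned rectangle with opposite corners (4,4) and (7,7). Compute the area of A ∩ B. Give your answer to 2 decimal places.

|A∩B|: x∈[4,6], y∈[4,6] → 2·2 = 4.

4.00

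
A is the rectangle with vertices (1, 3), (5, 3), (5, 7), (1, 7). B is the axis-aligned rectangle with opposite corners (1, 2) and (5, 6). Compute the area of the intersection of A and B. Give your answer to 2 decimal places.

|A∩B|: x∈[1,5], y∈[3,6] → 4·3 = 12.

12.00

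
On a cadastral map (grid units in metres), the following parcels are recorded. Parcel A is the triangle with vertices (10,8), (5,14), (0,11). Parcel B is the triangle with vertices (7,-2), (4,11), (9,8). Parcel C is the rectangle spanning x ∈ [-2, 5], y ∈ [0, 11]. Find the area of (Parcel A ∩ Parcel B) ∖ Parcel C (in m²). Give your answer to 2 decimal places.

1.35

|Parcel A ∩ Parcel B| = 2.2215.
|(Parcel A ∩ Parcel B) ∩ Parcel C| = 0.8715.
|(Parcel A ∩ Parcel B) ∖ Parcel C| = 2.2215 − 0.8715 = 1.35.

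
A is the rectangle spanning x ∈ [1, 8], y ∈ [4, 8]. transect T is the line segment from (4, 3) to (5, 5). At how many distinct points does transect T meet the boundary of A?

The segment meets the boundary at (4.5,4).

1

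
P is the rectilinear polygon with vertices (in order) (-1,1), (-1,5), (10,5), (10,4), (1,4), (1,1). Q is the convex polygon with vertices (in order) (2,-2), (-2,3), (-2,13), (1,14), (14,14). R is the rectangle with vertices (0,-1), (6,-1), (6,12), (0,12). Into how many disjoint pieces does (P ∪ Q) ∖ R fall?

(P ∪ Q) ∖ R splits into 2 disjoint pieces (area 81.0167, area 0.775).

2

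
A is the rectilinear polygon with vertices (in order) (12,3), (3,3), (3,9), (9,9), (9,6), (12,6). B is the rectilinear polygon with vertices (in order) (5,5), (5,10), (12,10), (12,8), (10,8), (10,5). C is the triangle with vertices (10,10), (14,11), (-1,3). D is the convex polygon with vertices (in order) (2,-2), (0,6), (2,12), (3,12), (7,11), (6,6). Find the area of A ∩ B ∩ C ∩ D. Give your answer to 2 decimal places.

0.85

The intersection is the polygon with vertices (5,6.2), (5,6.818), (6.333,7.667), (6.164,6.821).
By the shoelace formula its area is 0.85.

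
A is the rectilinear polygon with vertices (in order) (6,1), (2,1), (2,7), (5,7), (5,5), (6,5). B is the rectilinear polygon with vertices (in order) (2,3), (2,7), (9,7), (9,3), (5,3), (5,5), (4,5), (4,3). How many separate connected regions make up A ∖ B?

A ∖ B is a single connected region.

1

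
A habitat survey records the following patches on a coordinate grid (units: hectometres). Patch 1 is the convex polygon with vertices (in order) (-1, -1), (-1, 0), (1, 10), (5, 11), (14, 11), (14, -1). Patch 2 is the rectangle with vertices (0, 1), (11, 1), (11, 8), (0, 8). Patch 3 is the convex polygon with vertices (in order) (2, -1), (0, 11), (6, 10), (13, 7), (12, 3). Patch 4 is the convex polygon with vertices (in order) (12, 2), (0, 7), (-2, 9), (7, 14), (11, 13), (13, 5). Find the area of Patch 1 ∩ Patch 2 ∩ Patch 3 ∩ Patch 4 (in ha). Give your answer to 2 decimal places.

35.47

The intersection is the polygon with vertices (11,7.857), (11,2.6), (10.775,2.51), (0.716,6.702), (0.545,7.727), (0.6,8), (10.667,8).
By the shoelace formula its area is 35.47.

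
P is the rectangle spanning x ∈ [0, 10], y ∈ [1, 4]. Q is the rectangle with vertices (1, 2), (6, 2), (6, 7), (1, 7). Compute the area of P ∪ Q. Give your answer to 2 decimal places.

By inclusion–exclusion:
Individual areas: |P| = 30, |Q| = 25.
|P∩Q|: x∈[1,6], y∈[2,4] → 5·2 = 10.
|P ∪ Q| = 55 − 10 = 45.00.

45.00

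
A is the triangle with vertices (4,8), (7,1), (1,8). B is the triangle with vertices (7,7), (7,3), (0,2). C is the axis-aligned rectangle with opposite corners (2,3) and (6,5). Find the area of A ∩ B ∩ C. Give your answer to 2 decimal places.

The intersection is the polygon with vertices (3.81,4.721), (4.2,5), (5.286,5), (6,3.333), (6,3), (5.286,3).
By the shoelace formula its area is 2.46.

2.46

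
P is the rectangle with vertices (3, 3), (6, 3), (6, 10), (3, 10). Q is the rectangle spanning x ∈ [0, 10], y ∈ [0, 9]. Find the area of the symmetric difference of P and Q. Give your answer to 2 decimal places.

75.00

|P∩Q|: x∈[3,6], y∈[3,9] → 3·6 = 18.
|P △ Q| = |P| + |Q| − 2·|P∩Q| = 21 + 90 − 36 = 75.00.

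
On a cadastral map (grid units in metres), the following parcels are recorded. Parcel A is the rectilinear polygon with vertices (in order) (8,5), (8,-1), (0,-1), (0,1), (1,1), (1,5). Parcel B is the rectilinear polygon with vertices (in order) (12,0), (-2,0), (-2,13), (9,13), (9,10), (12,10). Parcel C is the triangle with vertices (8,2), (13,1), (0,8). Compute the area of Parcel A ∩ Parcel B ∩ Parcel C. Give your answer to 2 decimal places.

The intersection is the polygon with vertices (5.571,5), (8,3.692), (8,2), (4,5).
By the shoelace formula its area is 4.41.

4.41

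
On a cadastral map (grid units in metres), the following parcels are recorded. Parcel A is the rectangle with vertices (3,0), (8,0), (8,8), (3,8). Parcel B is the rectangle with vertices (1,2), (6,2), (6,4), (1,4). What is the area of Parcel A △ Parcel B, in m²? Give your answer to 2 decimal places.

|Parcel A∩Parcel B|: x∈[3,6], y∈[2,4] → 3·2 = 6.
|Parcel A △ Parcel B| = |Parcel A| + |Parcel B| − 2·|Parcel A∩Parcel B| = 40 + 10 − 12 = 38.00.

38.00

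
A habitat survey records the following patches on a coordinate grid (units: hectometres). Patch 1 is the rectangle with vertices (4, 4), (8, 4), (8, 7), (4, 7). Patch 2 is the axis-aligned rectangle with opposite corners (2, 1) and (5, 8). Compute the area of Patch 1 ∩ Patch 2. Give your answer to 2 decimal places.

|Patch 1∩Patch 2|: x∈[4,5], y∈[4,7] → 1·3 = 3.

3.00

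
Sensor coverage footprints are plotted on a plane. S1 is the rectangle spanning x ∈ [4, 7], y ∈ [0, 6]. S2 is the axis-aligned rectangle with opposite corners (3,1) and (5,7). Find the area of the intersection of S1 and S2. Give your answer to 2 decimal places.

|S1∩S2|: x∈[4,5], y∈[1,6] → 1·5 = 5.

5.00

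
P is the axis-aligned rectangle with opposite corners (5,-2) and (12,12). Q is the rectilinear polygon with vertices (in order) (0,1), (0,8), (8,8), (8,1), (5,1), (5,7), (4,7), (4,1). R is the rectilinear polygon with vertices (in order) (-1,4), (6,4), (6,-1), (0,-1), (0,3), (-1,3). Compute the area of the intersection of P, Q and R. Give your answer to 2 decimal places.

The intersection is the polygon with vertices (5,1), (5,4), (6,4), (6,1).
By the shoelace formula its area is 3.00.

3.00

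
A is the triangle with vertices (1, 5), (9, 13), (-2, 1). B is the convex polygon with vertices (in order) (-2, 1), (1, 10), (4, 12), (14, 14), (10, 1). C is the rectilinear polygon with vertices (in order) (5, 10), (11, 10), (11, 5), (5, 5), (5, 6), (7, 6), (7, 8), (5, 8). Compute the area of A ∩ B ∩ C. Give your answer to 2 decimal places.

0.35

The intersection is the polygon with vertices (5,8.636), (5,9), (6,10), (6.25,10).
By the shoelace formula its area is 0.35.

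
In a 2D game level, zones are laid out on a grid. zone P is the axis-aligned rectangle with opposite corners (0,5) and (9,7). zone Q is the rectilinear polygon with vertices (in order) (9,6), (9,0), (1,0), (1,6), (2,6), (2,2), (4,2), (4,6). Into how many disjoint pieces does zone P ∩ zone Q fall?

2

zone P ∩ zone Q splits into 2 disjoint pieces (area 5, area 1).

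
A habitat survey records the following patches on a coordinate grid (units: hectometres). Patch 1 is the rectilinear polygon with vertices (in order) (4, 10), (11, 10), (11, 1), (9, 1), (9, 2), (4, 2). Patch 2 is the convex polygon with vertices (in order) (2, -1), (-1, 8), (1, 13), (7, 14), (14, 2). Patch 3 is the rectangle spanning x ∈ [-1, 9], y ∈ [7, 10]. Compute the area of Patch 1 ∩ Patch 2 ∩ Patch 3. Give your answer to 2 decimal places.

15.00

The intersection is the polygon with vertices (4,10), (9,10), (9,7), (4,7).
By the shoelace formula its area is 15.00.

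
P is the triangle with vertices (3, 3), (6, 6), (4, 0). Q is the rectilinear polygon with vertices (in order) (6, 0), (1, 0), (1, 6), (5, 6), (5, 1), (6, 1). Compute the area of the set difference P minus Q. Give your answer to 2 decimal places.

1.00

|P| = 6, |P∩Q| = 5.
|P ∖ Q| = |P| − |P∩Q| = 6 − 5 = 1.00.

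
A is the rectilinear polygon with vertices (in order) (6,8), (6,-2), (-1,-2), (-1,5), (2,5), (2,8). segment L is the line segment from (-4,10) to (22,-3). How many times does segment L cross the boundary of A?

The segment meets the boundary at (6,5), (2,7).

2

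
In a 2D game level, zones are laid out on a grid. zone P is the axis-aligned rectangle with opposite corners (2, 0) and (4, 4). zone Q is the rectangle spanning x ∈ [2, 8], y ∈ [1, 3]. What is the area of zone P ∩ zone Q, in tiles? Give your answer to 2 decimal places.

|zone P∩zone Q|: x∈[2,4], y∈[1,3] → 2·2 = 4.

4.00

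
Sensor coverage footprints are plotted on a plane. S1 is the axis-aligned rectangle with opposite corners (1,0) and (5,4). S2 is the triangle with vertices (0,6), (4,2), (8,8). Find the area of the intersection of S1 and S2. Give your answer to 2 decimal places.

The intersection is the polygon with vertices (5,4), (5,3.5), (4,2), (2,4).
By the shoelace formula its area is 3.25.

3.25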